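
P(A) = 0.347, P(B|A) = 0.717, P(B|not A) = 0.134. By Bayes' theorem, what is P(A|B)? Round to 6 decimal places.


P(A|B) = P(B|A)*P(A) / P(B), P(B) = P(B|A)*P(A) + P(B|not A)*P(not A)
P(B|A)*P(A) = 0.717 * 0.347 = 0.248799
P(B|not A)*P(not A) = 0.134 * 0.653 = 0.087502
P(B) = 0.248799 + 0.087502 = 0.336301
P(A|B) = 0.248799 / 0.336301 ≈ 0.73981047

0.739810


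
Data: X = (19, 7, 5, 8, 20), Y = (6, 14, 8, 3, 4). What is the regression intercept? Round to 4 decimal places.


a = ybar - b*xbar, where b = sum((xi-xbar)(yi-ybar)) / sum((xi-xbar)^2)
n = 5, xbar = 59/5 = 11.8, ybar = 35/5 = 7
Sxy = sum((xi-xbar)(yi-ybar)) = -57
Sxx = sum((xi-xbar)^2) = 202.8
b = Sxy / Sxx = -95/338 ≈ -0.281065
a = 7 - (-0.281065) * 11.8 = 3487/338 ≈ 10.316568

10.3166


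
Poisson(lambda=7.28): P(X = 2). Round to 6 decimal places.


P = e^(-lam) * lam^k / k!
e^(-7.28) ≈ 0.0006891856
lam^k = 7.28^2 = 52.9984
k! = 2! = 2
P = 0.0006891856 * 52.9984 / 2 ≈ 0.018263

0.018263


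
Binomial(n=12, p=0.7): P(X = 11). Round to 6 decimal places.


P = C(n,k) * p^k * (1-p)^(n-k)
C(12,11) = 12
p^k = 0.7^11 ≈ 0.01977327
(1-p)^(n-k) = 0.3^1 = 0.3
P = 12 * 0.01977327 * 0.3 ≈ 0.071184

0.071184


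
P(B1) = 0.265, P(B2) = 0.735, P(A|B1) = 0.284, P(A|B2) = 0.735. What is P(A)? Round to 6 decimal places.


P(A) = P(A|B1)*P(B1) + P(A|B2)*P(B2)
P(A|B1)*P(B1) = 0.284 * 0.265 = 0.07526
P(A|B2)*P(B2) = 0.735 * 0.735 = 0.540225
P(A) = 0.07526 + 0.540225 = 0.615485

0.615485


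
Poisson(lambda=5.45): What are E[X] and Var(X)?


E[X] = Var(X) = lambda = 5.45

5.45, 5.45


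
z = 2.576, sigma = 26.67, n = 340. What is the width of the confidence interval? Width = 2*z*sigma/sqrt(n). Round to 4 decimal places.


width = 2*z*sigma/sqrt(n)
2*z*sigma = 2 * 2.576 * 26.67 = 137.40384
sqrt(340) ≈ 18.439089
width = 137.40384 / 18.439089 ≈ 7.451769

7.4518


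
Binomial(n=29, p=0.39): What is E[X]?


E[X] = n*p = 29 * 0.39 = 11.31

11.31


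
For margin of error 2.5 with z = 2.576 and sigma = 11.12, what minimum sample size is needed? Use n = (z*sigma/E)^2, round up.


z*sigma/E = 2.576 * 11.12 / 2.5 = 11.458048
(z*sigma/E)^2 ≈ 131.286864
round up: n = 132

132


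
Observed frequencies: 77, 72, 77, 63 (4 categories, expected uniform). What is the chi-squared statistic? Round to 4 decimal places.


chi2 = sum((O-E)^2/E), E = total/4
total = 289, E = 289/4 = 72.25
(77 - 72.25)^2 / 72.25 = 22.5625 / 72.25 = 361/1156 ≈ 0.312284
(72 - 72.25)^2 / 72.25 = 0.0625 / 72.25 = 1/1156 ≈ 0.000865
(77 - 72.25)^2 / 72.25 = 22.5625 / 72.25 = 361/1156 ≈ 0.312284
(63 - 72.25)^2 / 72.25 = 85.5625 / 72.25 = 1369/1156 ≈ 1.184256
chi2 = 523/289 ≈ 1.809689

1.8097


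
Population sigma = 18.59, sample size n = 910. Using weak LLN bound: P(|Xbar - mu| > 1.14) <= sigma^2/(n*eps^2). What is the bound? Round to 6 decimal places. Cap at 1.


bound = min(1, sigma^2/(n*eps^2))
sigma^2 = 18.59^2 = 345.5881
n*eps^2 = 910 * 1.14^2 = 910 * 1.2996 = 1182.636
sigma^2/(n*eps^2) = 345.5881 / 1182.636 ≈ 0.29221848

0.292218


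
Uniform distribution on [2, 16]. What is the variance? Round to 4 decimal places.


Var = (b-a)^2 / 12
(b-a)^2 = (16 - 2)^2 = 196
Var = 196/12 ≈ 16.333333

16.3333


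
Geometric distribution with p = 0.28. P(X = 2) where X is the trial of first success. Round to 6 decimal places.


P = (1-p)^(k-1) * p
(1-p)^(k-1) = 0.72^1 = 0.72
P = 0.72 * 0.28 = 0.2016

0.201600


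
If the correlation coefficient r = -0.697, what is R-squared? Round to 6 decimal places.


R^2 = r^2 = (-0.697)^2 = 0.485809

0.485809


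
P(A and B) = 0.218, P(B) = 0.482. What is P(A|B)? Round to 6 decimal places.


P(A|B) = P(A and B) / P(B) = 0.218 / 0.482 = 109/241 ≈ 0.45228216

0.452282


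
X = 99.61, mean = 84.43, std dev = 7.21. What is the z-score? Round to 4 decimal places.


z = (X - mu) / sigma
X - mu = 99.61 - 84.43 = 15.18
z = 15.18 / 7.21 = 1518/721 ≈ 2.105409

2.1054


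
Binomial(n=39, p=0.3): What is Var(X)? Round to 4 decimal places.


Var = n*p*(1-p) = 39 * 0.3 * 0.7 = 8.19

8.1900


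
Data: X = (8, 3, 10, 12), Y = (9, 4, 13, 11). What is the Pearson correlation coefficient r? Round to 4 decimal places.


r = sum((xi-xbar)(yi-ybar)) / sqrt(sum((xi-xbar)^2) * sum((yi-ybar)^2))
n = 4, xbar = 33/4 = 8.25, ybar = 37/4 = 9.25
Sxy = sum((xi-xbar)(yi-ybar)) = 40.75
Sxx = sum((xi-xbar)^2) = 44.75
Syy = sum((yi-ybar)^2) = 44.75
sqrt(Sxx*Syy) = 44.75
r = Sxy / sqrt(Sxx*Syy) = 40.75 / 44.75 = 163/179 ≈ 0.910615

0.9106


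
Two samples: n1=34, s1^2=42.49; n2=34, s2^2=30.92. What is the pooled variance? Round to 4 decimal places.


sp^2 = ((n1-1)*s1^2 + (n2-1)*s2^2)/(n1+n2-2)
(n1-1)*s1^2 = 33 * 42.49 = 1402.17
(n2-1)*s2^2 = 33 * 30.92 = 1020.36
numerator = 1402.17 + 1020.36 = 2422.53
n1+n2-2 = 66
sp^2 = 2422.53 / 66 = 36.705

36.7050


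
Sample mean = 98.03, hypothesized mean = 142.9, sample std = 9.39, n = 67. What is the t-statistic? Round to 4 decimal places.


t = (xbar - mu0) / (s/sqrt(n))
xbar - mu0 = 98.03 - 142.9 = -44.87
sqrt(67) ≈ 8.18535277
s/sqrt(n) = 9.39 / 8.18535277 ≈ 1.14717108
t = -44.87 / 1.14717108 ≈ -39.113608

-39.1136


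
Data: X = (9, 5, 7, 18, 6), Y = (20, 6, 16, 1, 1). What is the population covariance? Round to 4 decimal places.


Cov = (1/n)*sum((xi-xbar)(yi-ybar))
n = 5, xbar = 45/5 = 9, ybar = 44/5 = 8.8
sum((xi-xbar)(yi-ybar)) = -50
Cov = -50 / 5 = -10

-10.0000


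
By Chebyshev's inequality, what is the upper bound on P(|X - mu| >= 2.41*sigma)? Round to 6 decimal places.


P <= 1/k^2
k^2 = 2.41^2 = 5.8081
1/k^2 = 1 / 5.8081 ≈ 0.17217334

0.172173


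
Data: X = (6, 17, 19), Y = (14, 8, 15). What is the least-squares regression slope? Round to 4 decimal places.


b = sum((xi-xbar)(yi-ybar)) / sum((xi-xbar)^2)
n = 3, xbar = 42/3 = 14, ybar = 37/3 ≈ 12.333333
Sxy = sum((xi-xbar)(yi-ybar)) = -13
Sxx = sum((xi-xbar)^2) = 98
b = Sxy / Sxx = -13/98 ≈ -0.132653

-0.1327


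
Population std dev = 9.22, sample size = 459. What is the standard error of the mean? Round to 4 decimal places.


SE = sigma / sqrt(n)
sqrt(459) ≈ 21.424285
SE = 9.22 / 21.424285 ≈ 0.430353

0.4304


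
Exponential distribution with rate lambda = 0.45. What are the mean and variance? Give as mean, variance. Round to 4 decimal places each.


mean = 1/lam, var = 1/lam^2
mean = 1 / 0.45 = 20/9 ≈ 2.222222
lam^2 = 0.45^2 = 0.2025
var = 1 / 0.2025 = 400/81 ≈ 4.938272

2.2222, 4.9383


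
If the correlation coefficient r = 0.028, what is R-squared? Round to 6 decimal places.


R^2 = r^2 = (0.028)^2 = 0.000784

0.000784


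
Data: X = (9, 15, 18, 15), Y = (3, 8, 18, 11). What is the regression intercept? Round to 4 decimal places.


a = ybar - b*xbar, where b = sum((xi-xbar)(yi-ybar)) / sum((xi-xbar)^2)
n = 4, xbar = 57/4 = 14.25, ybar = 40/4 = 10
Sxy = sum((xi-xbar)(yi-ybar)) = 66
Sxx = sum((xi-xbar)^2) = 42.75
b = Sxy / Sxx = 88/57 ≈ 1.543860
a = 10 - 1.543860 * 14.25 = -12

-12.0000


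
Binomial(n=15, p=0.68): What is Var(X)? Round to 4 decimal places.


Var = n*p*(1-p) = 15 * 0.68 * 0.32 = 3.264

3.2640


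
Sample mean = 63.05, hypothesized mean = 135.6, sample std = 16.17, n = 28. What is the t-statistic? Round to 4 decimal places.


t = (xbar - mu0) / (s/sqrt(n))
xbar - mu0 = 63.05 - 135.6 = -72.55
sqrt(28) ≈ 5.29150262
s/sqrt(n) = 16.17 / 5.29150262 ≈ 3.05584276
t = -72.55 / 3.05584276 ≈ -23.741405

-23.7414


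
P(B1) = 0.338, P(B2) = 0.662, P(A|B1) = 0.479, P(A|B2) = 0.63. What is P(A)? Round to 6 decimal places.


P(A) = P(A|B1)*P(B1) + P(A|B2)*P(B2)
P(A|B1)*P(B1) = 0.479 * 0.338 = 0.161902
P(A|B2)*P(B2) = 0.63 * 0.662 = 0.41706
P(A) = 0.161902 + 0.41706 = 0.578962

0.578962


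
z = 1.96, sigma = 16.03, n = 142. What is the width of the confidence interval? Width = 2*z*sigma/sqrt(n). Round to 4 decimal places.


width = 2*z*sigma/sqrt(n)
2*z*sigma = 2 * 1.96 * 16.03 = 62.8376
sqrt(142) ≈ 11.916375
width = 62.8376 / 11.916375 ≈ 5.273214

5.2732


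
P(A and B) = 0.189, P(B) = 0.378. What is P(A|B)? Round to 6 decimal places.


P(A|B) = P(A and B) / P(B) = 0.189 / 0.378 = 0.5

0.500000


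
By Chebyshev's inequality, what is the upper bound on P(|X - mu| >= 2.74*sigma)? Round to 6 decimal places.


P <= 1/k^2
k^2 = 2.74^2 = 7.5076
1/k^2 = 1 / 7.5076 ≈ 0.13319836

0.133198


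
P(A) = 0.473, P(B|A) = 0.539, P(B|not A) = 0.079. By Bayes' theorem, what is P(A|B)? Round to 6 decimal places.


P(A|B) = P(B|A)*P(A) / P(B), P(B) = P(B|A)*P(A) + P(B|not A)*P(not A)
P(B|A)*P(A) = 0.539 * 0.473 = 0.254947
P(B|not A)*P(not A) = 0.079 * 0.527 = 0.041633
P(B) = 0.254947 + 0.041633 = 0.29658
P(A|B) = 0.254947 / 0.29658 ≈ 0.85962304

0.859623


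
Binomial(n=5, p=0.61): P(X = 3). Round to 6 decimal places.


P = C(n,k) * p^k * (1-p)^(n-k)
C(5,3) = 10
p^k = 0.61^3 = 0.226981
(1-p)^(n-k) = 0.39^2 = 0.1521
P = 10 * 0.226981 * 0.1521 ≈ 0.345238

0.345238


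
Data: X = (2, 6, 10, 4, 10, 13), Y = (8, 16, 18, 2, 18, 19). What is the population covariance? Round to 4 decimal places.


Cov = (1/n)*sum((xi-xbar)(yi-ybar))
n = 6, xbar = 45/6 = 7.5, ybar = 81/6 = 13.5
sum((xi-xbar)(yi-ybar)) = 119.5
Cov = 119.5 / 6 = 239/12 ≈ 19.916667

19.9167


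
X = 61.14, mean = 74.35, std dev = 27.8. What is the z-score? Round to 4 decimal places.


z = (X - mu) / sigma
X - mu = 61.14 - 74.35 = -13.21
z = -13.21 / 27.8 = -1321/2780 ≈ -0.475180

-0.4752


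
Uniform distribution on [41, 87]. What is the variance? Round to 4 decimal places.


Var = (b-a)^2 / 12
(b-a)^2 = (87 - 41)^2 = 2116
Var = 2116/12 ≈ 176.333333

176.3333


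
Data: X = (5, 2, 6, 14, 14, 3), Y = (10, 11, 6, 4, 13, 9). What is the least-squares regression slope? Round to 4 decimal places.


b = sum((xi-xbar)(yi-ybar)) / sum((xi-xbar)^2)
n = 6, xbar = 44/6 = 22/3 ≈ 7.333333, ybar = 53/6 ≈ 8.833333
Sxy = sum((xi-xbar)(yi-ybar)) = -47/3 ≈ -15.666667
Sxx = sum((xi-xbar)^2) = 430/3 ≈ 143.333333
b = Sxy / Sxx = -47/430 ≈ -0.109302

-0.1093


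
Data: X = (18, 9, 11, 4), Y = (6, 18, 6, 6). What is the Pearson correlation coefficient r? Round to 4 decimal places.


r = sum((xi-xbar)(yi-ybar)) / sqrt(sum((xi-xbar)^2) * sum((yi-ybar)^2))
n = 4, xbar = 42/4 = 10.5, ybar = 36/4 = 9
Sxy = sum((xi-xbar)(yi-ybar)) = -18
Sxx = sum((xi-xbar)^2) = 101
Syy = sum((yi-ybar)^2) = 108
sqrt(Sxx*Syy) ≈ 104.441371
r = Sxy / sqrt(Sxx*Syy) = -18 / 104.441371 ≈ -0.172345

-0.1723


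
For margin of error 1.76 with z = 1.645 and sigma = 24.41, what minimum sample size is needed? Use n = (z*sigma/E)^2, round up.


z*sigma/E = 1.645 * 24.41 / 1.76 ≈ 22.815028
(z*sigma/E)^2 ≈ 520.525521
round up: n = 521

521


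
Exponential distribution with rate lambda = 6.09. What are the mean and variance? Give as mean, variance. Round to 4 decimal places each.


mean = 1/lam, var = 1/lam^2
mean = 1 / 6.09 = 100/609 ≈ 0.164204
lam^2 = 6.09^2 = 37.0881
var = 1 / 37.0881 ≈ 0.026963

0.1642, 0.0270


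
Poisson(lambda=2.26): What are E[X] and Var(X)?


E[X] = Var(X) = lambda = 2.26

2.26, 2.26


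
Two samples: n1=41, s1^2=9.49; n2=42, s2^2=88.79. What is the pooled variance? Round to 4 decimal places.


sp^2 = ((n1-1)*s1^2 + (n2-1)*s2^2)/(n1+n2-2)
(n1-1)*s1^2 = 40 * 9.49 = 379.6
(n2-1)*s2^2 = 41 * 88.79 = 3640.39
numerator = 379.6 + 3640.39 = 4019.99
n1+n2-2 = 81
sp^2 = 4019.99 / 81 = 401999/8100 ≈ 49.629506

49.6295


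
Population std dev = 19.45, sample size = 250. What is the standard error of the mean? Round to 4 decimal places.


SE = sigma / sqrt(n)
sqrt(250) ≈ 15.811388
SE = 19.45 / 15.811388 ≈ 1.230126

1.2301


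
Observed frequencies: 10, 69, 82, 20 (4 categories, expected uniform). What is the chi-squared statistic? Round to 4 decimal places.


chi2 = sum((O-E)^2/E), E = total/4
total = 181, E = 181/4 = 45.25
(10 - 45.25)^2 / 45.25 = 1242.5625 / 45.25 = 19881/724 ≈ 27.459945
(69 - 45.25)^2 / 45.25 = 564.0625 / 45.25 = 9025/724 ≈ 12.465470
(82 - 45.25)^2 / 45.25 = 1350.5625 / 45.25 = 21609/724 ≈ 29.846685
(20 - 45.25)^2 / 45.25 = 637.5625 / 45.25 = 10201/724 ≈ 14.089779
chi2 = 15179/181 ≈ 83.861878

83.8619


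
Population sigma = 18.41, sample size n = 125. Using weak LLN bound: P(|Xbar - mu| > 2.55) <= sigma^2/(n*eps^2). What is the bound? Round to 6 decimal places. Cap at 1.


bound = min(1, sigma^2/(n*eps^2))
sigma^2 = 18.41^2 = 338.9281
n*eps^2 = 125 * 2.55^2 = 125 * 6.5025 = 812.8125
sigma^2/(n*eps^2) = 338.9281 / 812.8125 ≈ 0.41698190

0.416982


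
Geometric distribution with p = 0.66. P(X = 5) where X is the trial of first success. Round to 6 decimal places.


P = (1-p)^(k-1) * p
(1-p)^(k-1) = 0.34^4 = 0.01336336
P = 0.01336336 * 0.66 ≈ 0.008819818

0.008820


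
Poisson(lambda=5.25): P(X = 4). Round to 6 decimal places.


P = e^(-lam) * lam^k / k!
e^(-5.25) ≈ 0.005247518
lam^k = 5.25^4 = 194481/256 ≈ 759.691406
k! = 4! = 24
P = 0.005247518 * 759.691406 / 24 ≈ 0.166104

0.166104


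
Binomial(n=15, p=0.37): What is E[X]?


E[X] = n*p = 15 * 0.37 = 5.55

5.55


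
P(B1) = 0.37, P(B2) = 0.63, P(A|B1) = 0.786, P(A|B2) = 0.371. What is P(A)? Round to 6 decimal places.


P(A) = P(A|B1)*P(B1) + P(A|B2)*P(B2)
P(A|B1)*P(B1) = 0.786 * 0.37 = 0.29082
P(A|B2)*P(B2) = 0.371 * 0.63 = 0.23373
P(A) = 0.29082 + 0.23373 = 0.52455

0.524550


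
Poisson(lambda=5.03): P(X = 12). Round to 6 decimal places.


P = e^(-lam) * lam^k / k!
e^(-5.03) ≈ 0.006538811
lam^k = 5.03^12 ≈ 262310587.822736
k! = 12! = 479001600
P = 0.006538811 * 262310587.822736 / 479001600 ≈ 0.003581

0.003581


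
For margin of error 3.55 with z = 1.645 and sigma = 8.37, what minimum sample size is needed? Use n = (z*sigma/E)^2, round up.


z*sigma/E = 1.645 * 8.37 / 3.55 ≈ 3.878493
(z*sigma/E)^2 ≈ 15.042708
round up: n = 16

16


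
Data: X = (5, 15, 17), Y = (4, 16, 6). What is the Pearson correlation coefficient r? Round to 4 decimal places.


r = sum((xi-xbar)(yi-ybar)) / sqrt(sum((xi-xbar)^2) * sum((yi-ybar)^2))
n = 3, xbar = 37/3 ≈ 12.333333, ybar = 26/3 ≈ 8.666667
Sxy = sum((xi-xbar)(yi-ybar)) = 124/3 ≈ 41.333333
Sxx = sum((xi-xbar)^2) = 248/3 ≈ 82.666667
Syy = sum((yi-ybar)^2) = 248/3 ≈ 82.666667
sqrt(Sxx*Syy) = 248/3 ≈ 82.666667
r = Sxy / sqrt(Sxx*Syy) = 41.333333 / 82.666667 = 0.5

0.5000


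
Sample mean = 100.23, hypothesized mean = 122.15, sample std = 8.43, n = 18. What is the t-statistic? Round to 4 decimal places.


t = (xbar - mu0) / (s/sqrt(n))
xbar - mu0 = 100.23 - 122.15 = -21.92
sqrt(18) ≈ 4.24264069
s/sqrt(n) = 8.43 / 4.24264069 ≈ 1.98697006
t = -21.92 / 1.98697006 ≈ -11.031872

-11.0319


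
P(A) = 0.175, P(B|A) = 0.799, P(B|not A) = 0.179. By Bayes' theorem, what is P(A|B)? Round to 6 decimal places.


P(A|B) = P(B|A)*P(A) / P(B), P(B) = P(B|A)*P(A) + P(B|not A)*P(not A)
P(B|A)*P(A) = 0.799 * 0.175 = 0.139825
P(B|not A)*P(not A) = 0.179 * 0.825 = 0.147675
P(B) = 0.139825 + 0.147675 = 0.2875
P(A|B) = 0.139825 / 0.2875 ≈ 0.48634783

0.486348


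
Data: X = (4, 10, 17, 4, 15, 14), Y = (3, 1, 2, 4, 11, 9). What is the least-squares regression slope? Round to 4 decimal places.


b = sum((xi-xbar)(yi-ybar)) / sum((xi-xbar)^2)
n = 6, xbar = 64/6 = 32/3 ≈ 10.666667, ybar = 30/6 = 5
Sxy = sum((xi-xbar)(yi-ybar)) = 43
Sxx = sum((xi-xbar)^2) = 478/3 ≈ 159.333333
b = Sxy / Sxx = 129/478 ≈ 0.269874

0.2699


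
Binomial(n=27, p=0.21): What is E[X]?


E[X] = n*p = 27 * 0.21 = 5.67

5.67


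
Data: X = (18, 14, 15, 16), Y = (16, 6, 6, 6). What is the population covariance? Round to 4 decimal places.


Cov = (1/n)*sum((xi-xbar)(yi-ybar))
n = 4, xbar = 63/4 = 15.75, ybar = 34/4 = 8.5
sum((xi-xbar)(yi-ybar)) = 22.5
Cov = 22.5 / 4 = 5.625

5.6250


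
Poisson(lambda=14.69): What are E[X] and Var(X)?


E[X] = Var(X) = lambda = 14.69

14.69, 14.69


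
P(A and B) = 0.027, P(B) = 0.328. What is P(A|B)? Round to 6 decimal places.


P(A|B) = P(A and B) / P(B) = 0.027 / 0.328 = 27/328 ≈ 0.08231707

0.082317


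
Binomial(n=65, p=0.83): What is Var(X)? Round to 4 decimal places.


Var = n*p*(1-p) = 65 * 0.83 * 0.17 = 9.1715

9.1715


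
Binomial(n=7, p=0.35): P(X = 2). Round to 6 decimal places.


P = C(n,k) * p^k * (1-p)^(n-k)
C(7,2) = 21
p^k = 0.35^2 = 0.1225
(1-p)^(n-k) = 0.65^5 ≈ 0.1160291
P = 21 * 0.1225 * 0.1160291 ≈ 0.298485

0.298485


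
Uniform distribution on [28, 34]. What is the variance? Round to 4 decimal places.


Var = (b-a)^2 / 12
(b-a)^2 = (34 - 28)^2 = 36
Var = 36/12 = 3

3.0000


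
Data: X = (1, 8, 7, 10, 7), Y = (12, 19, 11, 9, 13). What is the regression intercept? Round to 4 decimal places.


a = ybar - b*xbar, where b = sum((xi-xbar)(yi-ybar)) / sum((xi-xbar)^2)
n = 5, xbar = 33/5 = 6.6, ybar = 64/5 = 12.8
Sxy = sum((xi-xbar)(yi-ybar)) = -0.4
Sxx = sum((xi-xbar)^2) = 45.2
b = Sxy / Sxx = -1/113 ≈ -0.008850
a = 12.8 - (-0.008850) * 6.6 = 1453/113 ≈ 12.858407

12.8584


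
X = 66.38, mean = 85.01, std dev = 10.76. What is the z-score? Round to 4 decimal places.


z = (X - mu) / sigma
X - mu = 66.38 - 85.01 = -18.63
z = -18.63 / 10.76 = -1863/1076 ≈ -1.731413

-1.7314


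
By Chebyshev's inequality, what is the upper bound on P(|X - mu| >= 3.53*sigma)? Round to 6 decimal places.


P <= 1/k^2
k^2 = 3.53^2 = 12.4609
1/k^2 = 1 / 12.4609 ≈ 0.08025103

0.080251


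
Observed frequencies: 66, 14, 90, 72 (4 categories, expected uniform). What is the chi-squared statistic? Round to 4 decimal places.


chi2 = sum((O-E)^2/E), E = total/4
total = 242, E = 242/4 = 60.5
(66 - 60.5)^2 / 60.5 = 30.25 / 60.5 = 0.5
(14 - 60.5)^2 / 60.5 = 2162.25 / 60.5 = 8649/242 ≈ 35.739669
(90 - 60.5)^2 / 60.5 = 870.25 / 60.5 = 3481/242 ≈ 14.384298
(72 - 60.5)^2 / 60.5 = 132.25 / 60.5 = 529/242 ≈ 2.185950
chi2 = 6390/121 ≈ 52.809917

52.8099


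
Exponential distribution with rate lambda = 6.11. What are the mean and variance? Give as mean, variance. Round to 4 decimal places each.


mean = 1/lam, var = 1/lam^2
mean = 1 / 6.11 = 100/611 ≈ 0.163666
lam^2 = 6.11^2 = 37.3321
var = 1 / 37.3321 ≈ 0.026787

0.1637, 0.0268


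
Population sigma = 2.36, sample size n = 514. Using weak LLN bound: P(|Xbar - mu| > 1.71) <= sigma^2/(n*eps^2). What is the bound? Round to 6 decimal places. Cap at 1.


bound = min(1, sigma^2/(n*eps^2))
sigma^2 = 2.36^2 = 5.5696
n*eps^2 = 514 * 1.71^2 = 514 * 2.9241 = 1502.9874
sigma^2/(n*eps^2) = 5.5696 / 1502.9874 ≈ 0.00370569

0.003706


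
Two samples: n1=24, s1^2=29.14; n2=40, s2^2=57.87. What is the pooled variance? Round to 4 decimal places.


sp^2 = ((n1-1)*s1^2 + (n2-1)*s2^2)/(n1+n2-2)
(n1-1)*s1^2 = 23 * 29.14 = 670.22
(n2-1)*s2^2 = 39 * 57.87 = 2256.93
numerator = 670.22 + 2256.93 = 2927.15
n1+n2-2 = 62
sp^2 = 2927.15 / 62 = 58543/1240 ≈ 47.212097

47.2121


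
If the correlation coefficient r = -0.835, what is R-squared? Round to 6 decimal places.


R^2 = r^2 = (-0.835)^2 = 0.697225

0.697225


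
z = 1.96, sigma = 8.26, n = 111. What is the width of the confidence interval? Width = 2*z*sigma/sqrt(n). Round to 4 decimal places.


width = 2*z*sigma/sqrt(n)
2*z*sigma = 2 * 1.96 * 8.26 = 32.3792
sqrt(111) ≈ 10.535654
width = 32.3792 / 10.535654 ≈ 3.073298

3.0733


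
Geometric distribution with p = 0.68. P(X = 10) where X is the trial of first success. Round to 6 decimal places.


P = (1-p)^(k-1) * p
(1-p)^(k-1) = 0.32^9 ≈ 0.00003518437
P = 0.00003518437 * 0.68 ≈ 0.00002392537

0.000024


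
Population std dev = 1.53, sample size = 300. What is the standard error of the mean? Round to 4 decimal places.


SE = sigma / sqrt(n)
sqrt(300) ≈ 17.320508
SE = 1.53 / 17.320508 ≈ 0.088335

0.0883


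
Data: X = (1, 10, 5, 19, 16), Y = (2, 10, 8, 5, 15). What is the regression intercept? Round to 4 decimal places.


a = ybar - b*xbar, where b = sum((xi-xbar)(yi-ybar)) / sum((xi-xbar)^2)
n = 5, xbar = 51/5 = 10.2, ybar = 40/5 = 8
Sxy = sum((xi-xbar)(yi-ybar)) = 69
Sxx = sum((xi-xbar)^2) = 222.8
b = Sxy / Sxx = 345/1114 ≈ 0.309695
a = 8 - 0.309695 * 10.2 = 5393/1114 ≈ 4.841113

4.8411


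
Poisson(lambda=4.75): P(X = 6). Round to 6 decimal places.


P = e^(-lam) * lam^k / k!
e^(-4.75) ≈ 0.008651695
lam^k = 4.75^6 ≈ 11485.810791
k! = 6! = 720
P = 0.008651695 * 11485.810791 / 720 ≈ 0.138016

0.138016


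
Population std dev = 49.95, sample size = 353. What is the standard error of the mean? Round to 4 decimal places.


SE = sigma / sqrt(n)
sqrt(353) ≈ 18.788294
SE = 49.95 / 18.788294 ≈ 2.658570

2.6586


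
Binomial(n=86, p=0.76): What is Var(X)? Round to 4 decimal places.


Var = n*p*(1-p) = 86 * 0.76 * 0.24 = 15.6864

15.6864


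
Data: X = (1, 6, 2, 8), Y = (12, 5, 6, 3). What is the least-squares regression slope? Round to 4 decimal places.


b = sum((xi-xbar)(yi-ybar)) / sum((xi-xbar)^2)
n = 4, xbar = 17/4 = 4.25, ybar = 26/4 = 6.5
Sxy = sum((xi-xbar)(yi-ybar)) = -32.5
Sxx = sum((xi-xbar)^2) = 32.75
b = Sxy / Sxx = -130/131 ≈ -0.992366

-0.9924


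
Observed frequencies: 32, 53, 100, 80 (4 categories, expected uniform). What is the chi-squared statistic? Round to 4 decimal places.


chi2 = sum((O-E)^2/E), E = total/4
total = 265, E = 265/4 = 66.25
(32 - 66.25)^2 / 66.25 = 1173.0625 / 66.25 = 18769/1060 ≈ 17.706604
(53 - 66.25)^2 / 66.25 = 175.5625 / 66.25 = 2.65
(100 - 66.25)^2 / 66.25 = 1139.0625 / 66.25 = 3645/212 ≈ 17.193396
(80 - 66.25)^2 / 66.25 = 189.0625 / 66.25 = 605/212 ≈ 2.853774
chi2 = 10707/265 ≈ 40.403774

40.4038


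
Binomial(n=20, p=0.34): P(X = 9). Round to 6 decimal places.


P = C(n,k) * p^k * (1-p)^(n-k)
C(20,9) = 167960
p^k = 0.34^9 ≈ 0.00006071699
(1-p)^(n-k) = 0.66^11 ≈ 0.01035102
P = 167960 * 0.00006071699 * 0.01035102 ≈ 0.105560

0.105560


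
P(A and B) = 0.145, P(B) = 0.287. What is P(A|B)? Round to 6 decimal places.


P(A|B) = P(A and B) / P(B) = 0.145 / 0.287 = 145/287 ≈ 0.50522648

0.505226


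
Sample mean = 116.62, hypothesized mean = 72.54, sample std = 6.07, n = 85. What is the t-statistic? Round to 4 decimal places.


t = (xbar - mu0) / (s/sqrt(n))
xbar - mu0 = 116.62 - 72.54 = 44.08
sqrt(85) ≈ 9.21954446
s/sqrt(n) = 6.07 / 9.21954446 ≈ 0.65838394
t = 44.08 / 0.65838394 ≈ 66.951815

66.9518


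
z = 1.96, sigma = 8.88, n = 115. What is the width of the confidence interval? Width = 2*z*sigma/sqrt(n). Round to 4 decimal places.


width = 2*z*sigma/sqrt(n)
2*z*sigma = 2 * 1.96 * 8.88 = 34.8096
sqrt(115) ≈ 10.723805
width = 34.8096 / 10.723805 ≈ 3.246012

3.2460


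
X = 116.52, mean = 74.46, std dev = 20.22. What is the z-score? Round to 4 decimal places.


z = (X - mu) / sigma
X - mu = 116.52 - 74.46 = 42.06
z = 42.06 / 20.22 = 701/337 ≈ 2.080119

2.0801


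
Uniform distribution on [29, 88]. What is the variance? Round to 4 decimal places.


Var = (b-a)^2 / 12
(b-a)^2 = (88 - 29)^2 = 3481
Var = 3481/12 ≈ 290.083333

290.0833


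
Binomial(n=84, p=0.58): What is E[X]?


E[X] = n*p = 84 * 0.58 = 48.72

48.72


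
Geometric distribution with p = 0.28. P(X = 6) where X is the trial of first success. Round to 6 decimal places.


P = (1-p)^(k-1) * p
(1-p)^(k-1) = 0.72^5 ≈ 0.1934918
P = 0.1934918 * 0.28 ≈ 0.05417769

0.054178


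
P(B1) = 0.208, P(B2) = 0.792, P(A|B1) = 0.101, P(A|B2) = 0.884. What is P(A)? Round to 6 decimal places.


P(A) = P(A|B1)*P(B1) + P(A|B2)*P(B2)
P(A|B1)*P(B1) = 0.101 * 0.208 = 0.021008
P(A|B2)*P(B2) = 0.884 * 0.792 = 0.700128
P(A) = 0.021008 + 0.700128 = 0.721136

0.721136


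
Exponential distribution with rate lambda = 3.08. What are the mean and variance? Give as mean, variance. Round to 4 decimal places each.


mean = 1/lam, var = 1/lam^2
mean = 1 / 3.08 = 25/77 ≈ 0.324675
lam^2 = 3.08^2 = 9.4864
var = 1 / 9.4864 = 625/5929 ≈ 0.105414

0.3247, 0.1054


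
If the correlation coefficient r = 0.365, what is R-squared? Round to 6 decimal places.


R^2 = r^2 = (0.365)^2 = 0.133225

0.133225


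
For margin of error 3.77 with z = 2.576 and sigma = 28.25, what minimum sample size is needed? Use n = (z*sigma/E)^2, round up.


z*sigma/E = 2.576 * 28.25 / 3.77 = 36386/1885 ≈ 19.302918
(z*sigma/E)^2 ≈ 372.602635
round up: n = 373

373


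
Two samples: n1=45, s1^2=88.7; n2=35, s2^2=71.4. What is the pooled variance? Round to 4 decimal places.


sp^2 = ((n1-1)*s1^2 + (n2-1)*s2^2)/(n1+n2-2)
(n1-1)*s1^2 = 44 * 88.7 = 3902.8
(n2-1)*s2^2 = 34 * 71.4 = 2427.6
numerator = 3902.8 + 2427.6 = 6330.4
n1+n2-2 = 78
sp^2 = 6330.4 / 78 = 15826/195 ≈ 81.158974

81.1590


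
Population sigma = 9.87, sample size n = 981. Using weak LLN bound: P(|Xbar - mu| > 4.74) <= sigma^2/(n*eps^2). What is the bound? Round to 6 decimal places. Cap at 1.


bound = min(1, sigma^2/(n*eps^2))
sigma^2 = 9.87^2 = 97.4169
n*eps^2 = 981 * 4.74^2 = 981 * 22.4676 = 22040.7156
sigma^2/(n*eps^2) = 97.4169 / 22040.7156 ≈ 0.00441986

0.004420


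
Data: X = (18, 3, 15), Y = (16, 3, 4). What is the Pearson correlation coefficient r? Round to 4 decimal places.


r = sum((xi-xbar)(yi-ybar)) / sqrt(sum((xi-xbar)^2) * sum((yi-ybar)^2))
n = 3, xbar = 36/3 = 12, ybar = 23/3 ≈ 7.666667
Sxy = sum((xi-xbar)(yi-ybar)) = 81
Sxx = sum((xi-xbar)^2) = 126
Syy = sum((yi-ybar)^2) = 314/3 ≈ 104.666667
sqrt(Sxx*Syy) ≈ 114.839018
r = Sxy / sqrt(Sxx*Syy) = 81 / 114.839018 ≈ 0.705335

0.7053


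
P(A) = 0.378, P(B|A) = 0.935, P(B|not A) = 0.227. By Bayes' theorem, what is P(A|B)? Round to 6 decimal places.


P(A|B) = P(B|A)*P(A) / P(B), P(B) = P(B|A)*P(A) + P(B|not A)*P(not A)
P(B|A)*P(A) = 0.935 * 0.378 = 0.35343
P(B|not A)*P(not A) = 0.227 * 0.622 = 0.141194
P(B) = 0.35343 + 0.141194 = 0.494624
P(A|B) = 0.35343 / 0.494624 ≈ 0.71454276

0.714543


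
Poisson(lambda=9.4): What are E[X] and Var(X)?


E[X] = Var(X) = lambda = 9.4

9.4, 9.4


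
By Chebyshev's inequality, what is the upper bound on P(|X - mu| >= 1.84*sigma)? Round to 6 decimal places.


P <= 1/k^2
k^2 = 1.84^2 = 3.3856
1/k^2 = 1 / 3.3856 = 625/2116 ≈ 0.29536862

0.295369


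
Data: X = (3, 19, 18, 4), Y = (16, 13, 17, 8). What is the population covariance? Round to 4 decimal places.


Cov = (1/n)*sum((xi-xbar)(yi-ybar))
n = 4, xbar = 44/4 = 11, ybar = 54/4 = 13.5
sum((xi-xbar)(yi-ybar)) = 39
Cov = 39 / 4 = 9.75

9.7500


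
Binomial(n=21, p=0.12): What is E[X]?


E[X] = n*p = 21 * 0.12 = 2.52

2.52


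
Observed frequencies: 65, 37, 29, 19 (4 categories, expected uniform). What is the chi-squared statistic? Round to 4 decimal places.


chi2 = sum((O-E)^2/E), E = total/4
total = 150, E = 150/4 = 37.5
(65 - 37.5)^2 / 37.5 = 756.25 / 37.5 = 121/6 ≈ 20.166667
(37 - 37.5)^2 / 37.5 = 0.25 / 37.5 = 1/150 ≈ 0.006667
(29 - 37.5)^2 / 37.5 = 72.25 / 37.5 = 289/150 ≈ 1.926667
(19 - 37.5)^2 / 37.5 = 342.25 / 37.5 = 1369/150 ≈ 9.126667
chi2 = 2342/75 ≈ 31.226667

31.2267


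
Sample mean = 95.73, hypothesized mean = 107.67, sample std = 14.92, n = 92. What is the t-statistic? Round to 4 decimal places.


t = (xbar - mu0) / (s/sqrt(n))
xbar - mu0 = 95.73 - 107.67 = -11.94
sqrt(92) ≈ 9.59166305
s/sqrt(n) = 14.92 / 9.59166305 ≈ 1.55551753
t = -11.94 / 1.55551753 ≈ -7.675902

-7.6759


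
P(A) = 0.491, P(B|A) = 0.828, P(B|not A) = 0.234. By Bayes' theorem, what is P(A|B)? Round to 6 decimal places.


P(A|B) = P(B|A)*P(A) / P(B), P(B) = P(B|A)*P(A) + P(B|not A)*P(not A)
P(B|A)*P(A) = 0.828 * 0.491 = 0.406548
P(B|not A)*P(not A) = 0.234 * 0.509 = 0.119106
P(B) = 0.406548 + 0.119106 = 0.525654
P(A|B) = 0.406548 / 0.525654 ≈ 0.77341369

0.773414


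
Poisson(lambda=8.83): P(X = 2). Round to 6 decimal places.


P = e^(-lam) * lam^k / k!
e^(-8.83) ≈ 0.0001462782
lam^k = 8.83^2 = 77.9689
k! = 2! = 2
P = 0.0001462782 * 77.9689 / 2 ≈ 0.005703

0.005703


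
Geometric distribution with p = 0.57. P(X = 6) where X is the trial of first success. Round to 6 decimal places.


P = (1-p)^(k-1) * p
(1-p)^(k-1) = 0.43^5 ≈ 0.01470084
P = 0.01470084 * 0.57 ≈ 0.008379481

0.008379


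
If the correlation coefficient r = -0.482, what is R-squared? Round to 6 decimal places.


R^2 = r^2 = (-0.482)^2 = 0.232324

0.232324


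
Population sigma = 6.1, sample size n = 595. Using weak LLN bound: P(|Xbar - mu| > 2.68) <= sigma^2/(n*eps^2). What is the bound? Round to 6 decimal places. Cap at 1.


bound = min(1, sigma^2/(n*eps^2))
sigma^2 = 6.1^2 = 37.21
n*eps^2 = 595 * 2.68^2 = 595 * 7.1824 = 4273.528
sigma^2/(n*eps^2) = 37.21 / 4273.528 ≈ 0.00870709

0.008707


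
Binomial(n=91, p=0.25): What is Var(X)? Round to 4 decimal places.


Var = n*p*(1-p) = 91 * 0.25 * 0.75 = 17.0625

17.0625


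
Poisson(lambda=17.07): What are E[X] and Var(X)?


E[X] = Var(X) = lambda = 17.07

17.07, 17.07


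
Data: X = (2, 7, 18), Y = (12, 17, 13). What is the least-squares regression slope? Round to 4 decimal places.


b = sum((xi-xbar)(yi-ybar)) / sum((xi-xbar)^2)
n = 3, xbar = 27/3 = 9, ybar = 42/3 = 14
Sxy = sum((xi-xbar)(yi-ybar)) = -1
Sxx = sum((xi-xbar)^2) = 134
b = Sxy / Sxx = -1/134 ≈ -0.007463

-0.0075


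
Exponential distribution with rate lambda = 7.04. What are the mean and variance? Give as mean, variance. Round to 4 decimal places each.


mean = 1/lam, var = 1/lam^2
mean = 1 / 7.04 = 25/176 ≈ 0.142045
lam^2 = 7.04^2 = 49.5616
var = 1 / 49.5616 ≈ 0.020177

0.1420, 0.0202


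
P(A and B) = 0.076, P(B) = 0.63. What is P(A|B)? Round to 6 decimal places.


P(A|B) = P(A and B) / P(B) = 0.076 / 0.63 = 38/315 ≈ 0.12063492

0.120635


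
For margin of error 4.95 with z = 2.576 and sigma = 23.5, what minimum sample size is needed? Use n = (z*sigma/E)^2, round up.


z*sigma/E = 2.576 * 23.5 / 4.95 = 30268/2475 ≈ 12.229495
(z*sigma/E)^2 ≈ 149.560547
round up: n = 150

150


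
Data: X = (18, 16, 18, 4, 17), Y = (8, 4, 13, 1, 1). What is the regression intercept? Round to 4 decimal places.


a = ybar - b*xbar, where b = sum((xi-xbar)(yi-ybar)) / sum((xi-xbar)^2)
n = 5, xbar = 73/5 = 14.6, ybar = 27/5 = 5.4
Sxy = sum((xi-xbar)(yi-ybar)) = 68.8
Sxx = sum((xi-xbar)^2) = 143.2
b = Sxy / Sxx = 86/179 ≈ 0.480447
a = 5.4 - 0.480447 * 14.6 = -289/179 ≈ -1.614525

-1.6145


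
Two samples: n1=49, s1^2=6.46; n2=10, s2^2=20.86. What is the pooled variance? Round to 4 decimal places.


sp^2 = ((n1-1)*s1^2 + (n2-1)*s2^2)/(n1+n2-2)
(n1-1)*s1^2 = 48 * 6.46 = 310.08
(n2-1)*s2^2 = 9 * 20.86 = 187.74
numerator = 310.08 + 187.74 = 497.82
n1+n2-2 = 57
sp^2 = 497.82 / 57 = 8297/950 ≈ 8.733684

8.7337


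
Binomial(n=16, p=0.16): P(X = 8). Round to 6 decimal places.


P = C(n,k) * p^k * (1-p)^(n-k)
C(16,8) = 12870
p^k = 0.16^8 ≈ 0.0000004294967
(1-p)^(n-k) = 0.84^8 ≈ 0.2478759
P = 12870 * 0.0000004294967 * 0.2478759 ≈ 0.001370

0.001370


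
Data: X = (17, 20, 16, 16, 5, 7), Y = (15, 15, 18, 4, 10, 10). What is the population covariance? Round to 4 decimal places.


Cov = (1/n)*sum((xi-xbar)(yi-ybar))
n = 6, xbar = 81/6 = 13.5, ybar = 72/6 = 12
sum((xi-xbar)(yi-ybar)) = 55
Cov = 55 / 6 = 55/6 ≈ 9.166667

9.1667


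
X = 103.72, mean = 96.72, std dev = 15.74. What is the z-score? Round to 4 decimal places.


z = (X - mu) / sigma
X - mu = 103.72 - 96.72 = 7
z = 7 / 15.74 = 350/787 ≈ 0.444727

0.4447


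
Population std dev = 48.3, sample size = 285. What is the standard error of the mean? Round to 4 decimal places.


SE = sigma / sqrt(n)
sqrt(285) ≈ 16.881943
SE = 48.3 / 16.881943 ≈ 2.861045

2.8610


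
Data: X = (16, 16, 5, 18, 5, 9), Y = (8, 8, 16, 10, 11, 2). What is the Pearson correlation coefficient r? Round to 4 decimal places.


r = sum((xi-xbar)(yi-ybar)) / sqrt(sum((xi-xbar)^2) * sum((yi-ybar)^2))
n = 6, xbar = 69/6 = 11.5, ybar = 55/6 ≈ 9.166667
Sxy = sum((xi-xbar)(yi-ybar)) = -43.5
Sxx = sum((xi-xbar)^2) = 173.5
Syy = sum((yi-ybar)^2) = 629/6 ≈ 104.833333
sqrt(Sxx*Syy) ≈ 134.865056
r = Sxy / sqrt(Sxx*Syy) = -43.5 / 134.865056 ≈ -0.322545

-0.3225


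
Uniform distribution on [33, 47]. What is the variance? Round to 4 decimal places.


Var = (b-a)^2 / 12
(b-a)^2 = (47 - 33)^2 = 196
Var = 196/12 ≈ 16.333333

16.3333


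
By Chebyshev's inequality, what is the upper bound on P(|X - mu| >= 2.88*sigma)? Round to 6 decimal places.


P <= 1/k^2
k^2 = 2.88^2 = 8.2944
1/k^2 = 1 / 8.2944 = 625/5184 ≈ 0.12056327

0.120563


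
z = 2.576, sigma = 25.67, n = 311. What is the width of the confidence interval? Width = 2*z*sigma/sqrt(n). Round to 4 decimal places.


width = 2*z*sigma/sqrt(n)
2*z*sigma = 2 * 2.576 * 25.67 = 132.25184
sqrt(311) ≈ 17.635192
width = 132.25184 / 17.635192 ≈ 7.499314

7.4993


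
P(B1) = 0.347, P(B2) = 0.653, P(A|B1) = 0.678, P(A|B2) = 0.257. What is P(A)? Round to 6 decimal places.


P(A) = P(A|B1)*P(B1) + P(A|B2)*P(B2)
P(A|B1)*P(B1) = 0.678 * 0.347 = 0.235266
P(A|B2)*P(B2) = 0.257 * 0.653 = 0.167821
P(A) = 0.235266 + 0.167821 = 0.403087

0.403087


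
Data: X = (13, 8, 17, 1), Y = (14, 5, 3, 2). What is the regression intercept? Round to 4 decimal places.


a = ybar - b*xbar, where b = sum((xi-xbar)(yi-ybar)) / sum((xi-xbar)^2)
n = 4, xbar = 39/4 = 9.75, ybar = 24/4 = 6
Sxy = sum((xi-xbar)(yi-ybar)) = 41
Sxx = sum((xi-xbar)^2) = 142.75
b = Sxy / Sxx = 164/571 ≈ 0.287215
a = 6 - 0.287215 * 9.75 = 1827/571 ≈ 3.199650

3.1996


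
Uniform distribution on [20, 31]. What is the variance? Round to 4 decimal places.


Var = (b-a)^2 / 12
(b-a)^2 = (31 - 20)^2 = 121
Var = 121/12 ≈ 10.083333

10.0833


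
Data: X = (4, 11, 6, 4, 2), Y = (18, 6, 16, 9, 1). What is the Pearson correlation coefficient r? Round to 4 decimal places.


r = sum((xi-xbar)(yi-ybar)) / sqrt(sum((xi-xbar)^2) * sum((yi-ybar)^2))
n = 5, xbar = 27/5 = 5.4, ybar = 50/5 = 10
Sxy = sum((xi-xbar)(yi-ybar)) = 2
Sxx = sum((xi-xbar)^2) = 47.2
Syy = sum((yi-ybar)^2) = 198
sqrt(Sxx*Syy) ≈ 96.672643
r = Sxy / sqrt(Sxx*Syy) = 2 / 96.672643 ≈ 0.020688

0.0207


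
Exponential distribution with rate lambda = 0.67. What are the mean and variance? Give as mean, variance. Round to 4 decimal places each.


mean = 1/lam, var = 1/lam^2
mean = 1 / 0.67 = 100/67 ≈ 1.492537
lam^2 = 0.67^2 = 0.4489
var = 1 / 0.4489 = 10000/4489 ≈ 2.227668

1.4925, 2.2277


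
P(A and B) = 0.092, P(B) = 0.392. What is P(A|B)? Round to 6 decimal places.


P(A|B) = P(A and B) / P(B) = 0.092 / 0.392 = 23/98 ≈ 0.23469388

0.234694


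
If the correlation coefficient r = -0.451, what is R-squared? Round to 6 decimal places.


R^2 = r^2 = (-0.451)^2 = 0.203401

0.203401


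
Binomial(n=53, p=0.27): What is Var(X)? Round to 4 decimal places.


Var = n*p*(1-p) = 53 * 0.27 * 0.73 = 10.4463

10.4463


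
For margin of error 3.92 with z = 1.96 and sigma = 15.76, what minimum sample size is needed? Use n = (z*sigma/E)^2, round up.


z*sigma/E = 1.96 * 15.76 / 3.92 = 7.88
(z*sigma/E)^2 = 62.0944
round up: n = 63

63


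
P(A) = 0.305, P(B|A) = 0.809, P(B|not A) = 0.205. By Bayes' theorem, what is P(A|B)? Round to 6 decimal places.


P(A|B) = P(B|A)*P(A) / P(B), P(B) = P(B|A)*P(A) + P(B|not A)*P(not A)
P(B|A)*P(A) = 0.809 * 0.305 = 0.246745
P(B|not A)*P(not A) = 0.205 * 0.695 = 0.142475
P(B) = 0.246745 + 0.142475 = 0.38922
P(A|B) = 0.246745 / 0.38922 ≈ 0.63394738

0.633947


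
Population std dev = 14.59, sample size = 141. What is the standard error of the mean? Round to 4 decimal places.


SE = sigma / sqrt(n)
sqrt(141) ≈ 11.874342
SE = 14.59 / 11.874342 ≈ 1.228700

1.2287


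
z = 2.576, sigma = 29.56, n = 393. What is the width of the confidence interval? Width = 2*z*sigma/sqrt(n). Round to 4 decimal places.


width = 2*z*sigma/sqrt(n)
2*z*sigma = 2 * 2.576 * 29.56 = 152.29312
sqrt(393) ≈ 19.824228
width = 152.29312 / 19.824228 ≈ 7.682172

7.6822


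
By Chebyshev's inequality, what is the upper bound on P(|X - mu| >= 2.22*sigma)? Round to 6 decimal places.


P <= 1/k^2
k^2 = 2.22^2 = 4.9284
1/k^2 = 1 / 4.9284 ≈ 0.20290561

0.202906


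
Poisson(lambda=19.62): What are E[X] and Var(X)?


E[X] = Var(X) = lambda = 19.62

19.62, 19.62


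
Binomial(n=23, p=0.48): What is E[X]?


E[X] = n*p = 23 * 0.48 = 11.04

11.04


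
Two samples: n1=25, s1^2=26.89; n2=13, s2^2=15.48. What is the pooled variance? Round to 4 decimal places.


sp^2 = ((n1-1)*s1^2 + (n2-1)*s2^2)/(n1+n2-2)
(n1-1)*s1^2 = 24 * 26.89 = 645.36
(n2-1)*s2^2 = 12 * 15.48 = 185.76
numerator = 645.36 + 185.76 = 831.12
n1+n2-2 = 36
sp^2 = 831.12 / 36 = 3463/150 ≈ 23.086667

23.0867


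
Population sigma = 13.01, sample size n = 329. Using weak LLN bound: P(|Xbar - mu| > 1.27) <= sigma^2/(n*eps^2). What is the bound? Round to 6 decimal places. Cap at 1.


bound = min(1, sigma^2/(n*eps^2))
sigma^2 = 13.01^2 = 169.2601
n*eps^2 = 329 * 1.27^2 = 329 * 1.6129 = 530.6441
sigma^2/(n*eps^2) = 169.2601 / 530.6441 ≈ 0.31897104

0.318971


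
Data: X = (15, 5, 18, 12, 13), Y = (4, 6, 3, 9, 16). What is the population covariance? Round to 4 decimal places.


Cov = (1/n)*sum((xi-xbar)(yi-ybar))
n = 5, xbar = 63/5 = 12.6, ybar = 38/5 = 7.6
sum((xi-xbar)(yi-ybar)) = -18.8
Cov = -18.8 / 5 = -3.76

-3.7600


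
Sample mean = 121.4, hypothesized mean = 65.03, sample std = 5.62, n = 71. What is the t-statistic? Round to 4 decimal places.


t = (xbar - mu0) / (s/sqrt(n))
xbar - mu0 = 121.4 - 65.03 = 56.37
sqrt(71) ≈ 8.42614977
s/sqrt(n) = 5.62 / 8.42614977 ≈ 0.66697129
t = 56.37 / 0.66697129 ≈ 84.516381

84.5164


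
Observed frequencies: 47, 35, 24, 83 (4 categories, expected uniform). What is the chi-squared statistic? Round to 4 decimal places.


chi2 = sum((O-E)^2/E), E = total/4
total = 189, E = 189/4 = 47.25
(47 - 47.25)^2 / 47.25 = 0.0625 / 47.25 = 1/756 ≈ 0.001323
(35 - 47.25)^2 / 47.25 = 150.0625 / 47.25 = 343/108 ≈ 3.175926
(24 - 47.25)^2 / 47.25 = 540.5625 / 47.25 = 961/84 ≈ 11.440476
(83 - 47.25)^2 / 47.25 = 1278.0625 / 47.25 = 20449/756 ≈ 27.048942
chi2 = 125/3 ≈ 41.666667

41.6667


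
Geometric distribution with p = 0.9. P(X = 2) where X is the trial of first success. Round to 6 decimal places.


P = (1-p)^(k-1) * p
(1-p)^(k-1) = 0.1^1 = 0.1
P = 0.1 * 0.9 = 0.09

0.090000


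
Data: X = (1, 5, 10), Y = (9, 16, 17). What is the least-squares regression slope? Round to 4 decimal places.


b = sum((xi-xbar)(yi-ybar)) / sum((xi-xbar)^2)
n = 3, xbar = 16/3 ≈ 5.333333, ybar = 42/3 = 14
Sxy = sum((xi-xbar)(yi-ybar)) = 35
Sxx = sum((xi-xbar)^2) = 122/3 ≈ 40.666667
b = Sxy / Sxx = 105/122 ≈ 0.860656

0.8607


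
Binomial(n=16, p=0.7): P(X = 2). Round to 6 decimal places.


P = C(n,k) * p^k * (1-p)^(n-k)
C(16,2) = 120
p^k = 0.7^2 = 0.49
(1-p)^(n-k) = 0.3^14 = 0.00000004782969
P = 120 * 0.49 * 0.00000004782969 ≈ 0.000003

0.000003


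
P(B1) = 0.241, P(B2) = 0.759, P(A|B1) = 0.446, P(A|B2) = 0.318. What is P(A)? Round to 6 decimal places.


P(A) = P(A|B1)*P(B1) + P(A|B2)*P(B2)
P(A|B1)*P(B1) = 0.446 * 0.241 = 0.107486
P(A|B2)*P(B2) = 0.318 * 0.759 = 0.241362
P(A) = 0.107486 + 0.241362 = 0.348848

0.348848


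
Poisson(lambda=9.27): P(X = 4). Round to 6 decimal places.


P = e^(-lam) * lam^k / k!
e^(-9.27) ≈ 0.00009420851
lam^k = 9.27^4 ≈ 7384.463302
k! = 4! = 24
P = 0.00009420851 * 7384.463302 / 24 ≈ 0.028987

0.028987


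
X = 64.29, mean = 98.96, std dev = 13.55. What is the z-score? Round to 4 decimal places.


z = (X - mu) / sigma
X - mu = 64.29 - 98.96 = -34.67
z = -34.67 / 13.55 = -3467/1355 ≈ -2.558672

-2.5587


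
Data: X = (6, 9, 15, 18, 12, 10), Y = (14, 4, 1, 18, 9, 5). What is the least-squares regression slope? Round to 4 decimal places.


b = sum((xi-xbar)(yi-ybar)) / sum((xi-xbar)^2)
n = 6, xbar = 70/6 = 35/3 ≈ 11.666667, ybar = 51/6 = 8.5
Sxy = sum((xi-xbar)(yi-ybar)) = 22
Sxx = sum((xi-xbar)^2) = 280/3 ≈ 93.333333
b = Sxy / Sxx = 33/140 ≈ 0.235714

0.2357
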